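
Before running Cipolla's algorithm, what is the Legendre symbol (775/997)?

1

(775/997)
  = (997/775)    [QR: 997 ≡ 1 mod 4, sign kept]
  = (222/775)    [997 ≡ 222 mod 775]
  = (111/775)    [775 ≡ 7 mod 8 ⇒ (2/775) = +1]
  = -(775/111)    [QR: both ≡ 3 mod 4, sign flips]
  = -(109/111)    [775 ≡ 109 mod 111]
  = -(111/109)    [QR: 109 ≡ 1 mod 4, sign kept]
  = -(2/109)    [111 ≡ 2 mod 109]
  = (1/109)    [109 ≡ 5 mod 8 ⇒ (2/109) = -1]
  = 1    [(1/109) = 1]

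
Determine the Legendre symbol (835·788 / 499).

1

By multiplicativity, (835·788 / 499) = (835 / 499)·(788 / 499).
First factor (835 / 499):
Reduce the numerator: 835 ≡ 336 (mod 499), so (835 / 499) = (336 / 499).
Factor out 2: 336 = 2^4·21. Since 499 ≡ 3 (mod 8), (2 / 499) = -1, and (2 / 499)^4 = +1. Now have (21 / 499).
21 ≡ 1 (mod 4), so quadratic reciprocity gives (21 / 499) = (499 / 21). Reduce: 499 ≡ 16 (mod 21). Now have (16 / 21).
Factor out 2: 16 = 2^4. Since 21 ≡ 5 (mod 8), (2 / 21) = -1, and (2 / 21)^4 = +1. Now have (1 / 21).
(1 / 21) = 1. Collecting the sign factors: 1.
Second factor (788 / 499):
Reduce the numerator: 788 ≡ 289 (mod 499), so (788 / 499) = (289 / 499).
289 ≡ 1 (mod 4), so quadratic reciprocity gives (289 / 499) = (499 / 289). Reduce: 499 ≡ 210 (mod 289). Now have (210 / 289).
Factor out 2: 210 = 2·105. Since 289 ≡ 1 (mod 8), (2 / 289) = +1. Now have (105 / 289).
105 ≡ 1 (mod 4), so quadratic reciprocity gives (105 / 289) = (289 / 105). Reduce: 289 ≡ 79 (mod 105). Now have (79 / 105).
105 ≡ 1 (mod 4), so quadratic reciprocity gives (79 / 105) = (105 / 79). Reduce: 105 ≡ 26 (mod 79). Now have (26 / 79).
Factor out 2: 26 = 2·13. Since 79 ≡ 7 (mod 8), (2 / 79) = +1. Now have (13 / 79).
13 ≡ 1 (mod 4), so quadratic reciprocity gives (13 / 79) = (79 / 13). Reduce: 79 ≡ 1 (mod 13). Now have (1 / 13).
(1 / 13) = 1. Collecting the sign factors: 1.
Product: (1)·(1) = 1.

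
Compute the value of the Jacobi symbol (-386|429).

(-386|429)
  = (43|429)    [-386 ≡ 43 mod 429]
  = (429|43)    [QR: 429 ≡ 1 mod 4, sign kept]
  = (42|43)    [429 ≡ 42 mod 43]
  = -(21|43)    [43 ≡ 3 mod 8 ⇒ (2|43) = -1]
  = -(43|21)    [QR: 21 ≡ 1 mod 4, sign kept]
  = -(1|21)    [43 ≡ 1 mod 21]
  = -1    [(1|21) = 1]

-1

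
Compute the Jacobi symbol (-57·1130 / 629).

By multiplicativity, (-57·1130 / 629) = (-57 / 629)·(1130 / 629).
First factor (-57 / 629):
(-57 / 629)
  = (572 / 629)    [-57 ≡ 572 mod 629]
  = (143 / 629)    [629 ≡ 5 mod 8 ⇒ (2 / 629)^2 = +1]
  = (629 / 143)    [QR: 629 ≡ 1 mod 4, sign kept]
  = (57 / 143)    [629 ≡ 57 mod 143]
  = (143 / 57)    [QR: 57 ≡ 1 mod 4, sign kept]
  = (29 / 57)    [143 ≡ 29 mod 57]
  = (57 / 29)    [QR: 29 ≡ 1 mod 4, sign kept]
  = (28 / 29)    [57 ≡ 28 mod 29]
  = (7 / 29)    [29 ≡ 5 mod 8 ⇒ (2 / 29)^2 = +1]
  = (29 / 7)    [QR: 29 ≡ 1 mod 4, sign kept]
  = (1 / 7)    [29 ≡ 1 mod 7]
  = 1    [(1 / 7) = 1]
Second factor (1130 / 629):
(1130 / 629)
  = (501 / 629)    [1130 ≡ 501 mod 629]
  = (629 / 501)    [QR: 501 ≡ 1 mod 4, sign kept]
  = (128 / 501)    [629 ≡ 128 mod 501]
  = -(1 / 501)    [501 ≡ 5 mod 8 ⇒ (2 / 501)^7 = -1]
  = -1    [(1 / 501) = 1]
Product: (1)·(-1) = -1.

-1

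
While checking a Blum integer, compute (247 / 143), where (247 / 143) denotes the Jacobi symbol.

0

Reduce the numerator: 247 ≡ 104 (mod 143), so (247 / 143) = (104 / 143).
Factor out 2: 104 = 2^3·13. Since 143 ≡ 7 (mod 8), (2 / 143) = +1, and (2 / 143)^3 = +1. Now have (13 / 143).
13 ≡ 1 (mod 4), so quadratic reciprocity gives (13 / 143) = (143 / 13). Reduce: 143 ≡ 0 (mod 13). Now have (0 / 13).
The numerator is now 0 with denominator 13 > 1: the symbol is 0.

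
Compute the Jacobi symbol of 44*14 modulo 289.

By multiplicativity, (44·14/289) = (44/289)·(14/289).
First factor (44/289):
(44/289)
  = (11/289)    [289 ≡ 1 mod 8 ⇒ (2/289)^2 = +1]
  = (289/11)    [QR: 289 ≡ 1 mod 4, sign kept]
  = (3/11)    [289 ≡ 3 mod 11]
  = -(11/3)    [QR: both ≡ 3 mod 4, sign flips]
  = -(2/3)    [11 ≡ 2 mod 3]
  = (1/3)    [3 ≡ 3 mod 8 ⇒ (2/3) = -1]
  = 1    [(1/3) = 1]
Second factor (14/289):
(14/289)
  = (7/289)    [289 ≡ 1 mod 8 ⇒ (2/289) = +1]
  = (289/7)    [QR: 289 ≡ 1 mod 4, sign kept]
  = (2/7)    [289 ≡ 2 mod 7]
  = (1/7)    [7 ≡ 7 mod 8 ⇒ (2/7) = +1]
  = 1    [(1/7) = 1]
Product: (1)·(1) = 1.

1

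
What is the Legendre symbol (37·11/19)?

By multiplicativity, (37·11/19) = (37/19)·(11/19).
First factor (37/19):
(37/19)
  = (18/19)    [37 ≡ 18 mod 19]
  = -(9/19)    [19 ≡ 3 mod 8 ⇒ (2/19) = -1]
  = -(19/9)    [QR: 9 ≡ 1 mod 4, sign kept]
  = -(1/9)    [19 ≡ 1 mod 9]
  = -1    [(1/9) = 1]
Second factor (11/19):
(11/19)
  = -(19/11)    [QR: both ≡ 3 mod 4, sign flips]
  = -(8/11)    [19 ≡ 8 mod 11]
  = (1/11)    [11 ≡ 3 mod 8 ⇒ (2/11)^3 = -1]
  = 1    [(1/11) = 1]
Product: (-1)·(1) = -1.

-1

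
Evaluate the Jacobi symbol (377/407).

1

377 ≡ 1 (mod 4), so quadratic reciprocity gives (377/407) = (407/377). Reduce: 407 ≡ 30 (mod 377). Now have (30/377).
Factor out 2: 30 = 2·15. Since 377 ≡ 1 (mod 8), (2/377) = +1. Now have (15/377).
377 ≡ 1 (mod 4), so quadratic reciprocity gives (15/377) = (377/15). Reduce: 377 ≡ 2 (mod 15). Now have (2/15).
Factor out 2: 2 = 2. Since 15 ≡ 7 (mod 8), (2/15) = +1. Now have (1/15).
(1/15) = 1. Collecting the sign factors: 1.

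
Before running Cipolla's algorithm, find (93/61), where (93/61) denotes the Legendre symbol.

-1

Reduce the numerator: 93 ≡ 32 (mod 61), so (93/61) = (32/61).
Factor out 2: 32 = 2^5. Since 61 ≡ 5 (mod 8), (2/61) = -1, and (2/61)^5 = -1. Now have -(1/61).
(1/61) = 1. Collecting the sign factors: -1.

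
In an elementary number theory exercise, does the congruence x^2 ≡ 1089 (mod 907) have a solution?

yes

Reduce the numerator: 1089 ≡ 182 (mod 907), so (1089/907) = (182/907).
Factor out 2: 182 = 2·91. Since 907 ≡ 3 (mod 8), (2/907) = -1. Now have -(91/907).
Both 91 ≡ 3 and 907 ≡ 3 (mod 4), so reciprocity gives (91/907) = -(907/91). Reduce: 907 ≡ 88 (mod 91). Now have (88/91).
Factor out 2: 88 = 2^3·11. Since 91 ≡ 3 (mod 8), (2/91) = -1, and (2/91)^3 = -1. Now have -(11/91).
Both 11 ≡ 3 and 91 ≡ 3 (mod 4), so reciprocity gives (11/91) = -(91/11). Reduce: 91 ≡ 3 (mod 11). Now have (3/11).
Both 3 ≡ 3 and 11 ≡ 3 (mod 4), so reciprocity gives (3/11) = -(11/3). Reduce: 11 ≡ 2 (mod 3). Now have -(2/3).
Factor out 2: 2 = 2. Since 3 ≡ 3 (mod 8), (2/3) = -1. Now have (1/3).
(1/3) = 1. Collecting the sign factors: 1.
(1089/907) = 1, and 907 is prime, so 1089 is a quadratic residue mod 907.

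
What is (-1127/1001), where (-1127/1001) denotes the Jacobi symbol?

(-1127/1001)
  = (1127/1001)    [1001 ≡ 1 mod 4 ⇒ (-1/1001) = +1]
  = (126/1001)    [1127 ≡ 126 mod 1001]
  = (63/1001)    [1001 ≡ 1 mod 8 ⇒ (2/1001) = +1]
  = (1001/63)    [QR: 1001 ≡ 1 mod 4, sign kept]
  = (56/63)    [1001 ≡ 56 mod 63]
  = (7/63)    [63 ≡ 7 mod 8 ⇒ (2/63)^3 = +1]
  = -(63/7)    [QR: both ≡ 3 mod 4, sign flips]
  = -(0/7)    [63 ≡ 0 mod 7]
  = 0    [numerator 0, gcd > 1]

0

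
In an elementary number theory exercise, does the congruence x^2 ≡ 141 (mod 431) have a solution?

no

141 ≡ 1 (mod 4), so quadratic reciprocity gives (141|431) = (431|141). Reduce: 431 ≡ 8 (mod 141). Now have (8|141).
Factor out 2: 8 = 2^3. Since 141 ≡ 5 (mod 8), (2|141) = -1, and (2|141)^3 = -1. Now have -(1|141).
(1|141) = 1. Collecting the sign factors: -1.
The Legendre symbol is -1, so x^2 ≡ 141 (mod 431) has no solution.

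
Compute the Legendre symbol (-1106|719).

(-1106|719)
  = -(1106|719)    [719 ≡ 3 mod 4 ⇒ (-1|719) = -1]
  = -(387|719)    [1106 ≡ 387 mod 719]
  = (719|387)    [QR: both ≡ 3 mod 4, sign flips]
  = (332|387)    [719 ≡ 332 mod 387]
  = (83|387)    [387 ≡ 3 mod 8 ⇒ (2|387)^2 = +1]
  = -(387|83)    [QR: both ≡ 3 mod 4, sign flips]
  = -(55|83)    [387 ≡ 55 mod 83]
  = (83|55)    [QR: both ≡ 3 mod 4, sign flips]
  = (28|55)    [83 ≡ 28 mod 55]
  = (7|55)    [55 ≡ 7 mod 8 ⇒ (2|55)^2 = +1]
  = -(55|7)    [QR: both ≡ 3 mod 4, sign flips]
  = -(6|7)    [55 ≡ 6 mod 7]
  = -(3|7)    [7 ≡ 7 mod 8 ⇒ (2|7) = +1]
  = (7|3)    [QR: both ≡ 3 mod 4, sign flips]
  = (1|3)    [7 ≡ 1 mod 3]
  = 1    [(1|3) = 1]

1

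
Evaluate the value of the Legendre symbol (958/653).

Reduce the numerator: 958 ≡ 305 (mod 653), so (958/653) = (305/653).
305 ≡ 1 (mod 4), so quadratic reciprocity gives (305/653) = (653/305). Reduce: 653 ≡ 43 (mod 305). Now have (43/305).
305 ≡ 1 (mod 4), so quadratic reciprocity gives (43/305) = (305/43). Reduce: 305 ≡ 4 (mod 43). Now have (4/43).
Factor out 2: 4 = 2^2. Since 43 ≡ 3 (mod 8), (2/43) = -1, and (2/43)^2 = +1. Now have (1/43).
(1/43) = 1. Collecting the sign factors: 1.

1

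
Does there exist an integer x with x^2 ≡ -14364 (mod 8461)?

(-14364/8461)
  = (2558/8461)    [-14364 ≡ 2558 mod 8461]
  = -(1279/8461)    [8461 ≡ 5 mod 8 ⇒ (2/8461) = -1]
  = -(8461/1279)    [QR: 8461 ≡ 1 mod 4, sign kept]
  = -(787/1279)    [8461 ≡ 787 mod 1279]
  = (1279/787)    [QR: both ≡ 3 mod 4, sign flips]
  = (492/787)    [1279 ≡ 492 mod 787]
  = (123/787)    [787 ≡ 3 mod 8 ⇒ (2/787)^2 = +1]
  = -(787/123)    [QR: both ≡ 3 mod 4, sign flips]
  = -(49/123)    [787 ≡ 49 mod 123]
  = -(123/49)    [QR: 49 ≡ 1 mod 4, sign kept]
  = -(25/49)    [123 ≡ 25 mod 49]
  = -(49/25)    [QR: 25 ≡ 1 mod 4, sign kept]
  = -(24/25)    [49 ≡ 24 mod 25]
  = -(3/25)    [25 ≡ 1 mod 8 ⇒ (2/25)^3 = +1]
  = -(25/3)    [QR: 25 ≡ 1 mod 4, sign kept]
  = -(1/3)    [25 ≡ 1 mod 3]
  = -1    [(1/3) = 1]
(-14364/8461) = -1, and 8461 is prime, so -14364 is not a quadratic residue mod 8461.

no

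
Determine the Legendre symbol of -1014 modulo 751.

Reduce the numerator: -1014 ≡ 488 (mod 751), so (-1014/751) = (488/751).
Factor out 2: 488 = 2^3·61. Since 751 ≡ 7 (mod 8), (2/751) = +1, and (2/751)^3 = +1. Now have (61/751).
61 ≡ 1 (mod 4), so quadratic reciprocity gives (61/751) = (751/61). Reduce: 751 ≡ 19 (mod 61). Now have (19/61).
61 ≡ 1 (mod 4), so quadratic reciprocity gives (19/61) = (61/19). Reduce: 61 ≡ 4 (mod 19). Now have (4/19).
Factor out 2: 4 = 2^2. Since 19 ≡ 3 (mod 8), (2/19) = -1, and (2/19)^2 = +1. Now have (1/19).
(1/19) = 1. Collecting the sign factors: 1.

1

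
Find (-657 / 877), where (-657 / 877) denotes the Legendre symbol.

Pull out -1: (-657 / 877) = (-1 / 877)·(657 / 877). Since 877 ≡ 1 (mod 4), (-1 / 877) = +1. Now have (657 / 877).
657 ≡ 1 (mod 4), so quadratic reciprocity gives (657 / 877) = (877 / 657). Reduce: 877 ≡ 220 (mod 657). Now have (220 / 657).
Factor out 2: 220 = 2^2·55. Since 657 ≡ 1 (mod 8), (2 / 657) = +1, and (2 / 657)^2 = +1. Now have (55 / 657).
657 ≡ 1 (mod 4), so quadratic reciprocity gives (55 / 657) = (657 / 55). Reduce: 657 ≡ 52 (mod 55). Now have (52 / 55).
Factor out 2: 52 = 2^2·13. Since 55 ≡ 7 (mod 8), (2 / 55) = +1, and (2 / 55)^2 = +1. Now have (13 / 55).
13 ≡ 1 (mod 4), so quadratic reciprocity gives (13 / 55) = (55 / 13). Reduce: 55 ≡ 3 (mod 13). Now have (3 / 13).
13 ≡ 1 (mod 4), so quadratic reciprocity gives (3 / 13) = (13 / 3). Reduce: 13 ≡ 1 (mod 3). Now have (1 / 3).
(1 / 3) = 1. Collecting the sign factors: 1.

1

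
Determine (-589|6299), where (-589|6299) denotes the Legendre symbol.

-1

Reduce the numerator: -589 ≡ 5710 (mod 6299), so (-589|6299) = (5710|6299).
Factor out 2: 5710 = 2·2855. Since 6299 ≡ 3 (mod 8), (2|6299) = -1. Now have -(2855|6299).
Both 2855 ≡ 3 and 6299 ≡ 3 (mod 4), so reciprocity gives (2855|6299) = -(6299|2855). Reduce: 6299 ≡ 589 (mod 2855). Now have (589|2855).
589 ≡ 1 (mod 4), so quadratic reciprocity gives (589|2855) = (2855|589). Reduce: 2855 ≡ 499 (mod 589). Now have (499|589).
589 ≡ 1 (mod 4), so quadratic reciprocity gives (499|589) = (589|499). Reduce: 589 ≡ 90 (mod 499). Now have (90|499).
Factor out 2: 90 = 2·45. Since 499 ≡ 3 (mod 8), (2|499) = -1. Now have -(45|499).
45 ≡ 1 (mod 4), so quadratic reciprocity gives (45|499) = (499|45). Reduce: 499 ≡ 4 (mod 45). Now have -(4|45).
Factor out 2: 4 = 2^2. Since 45 ≡ 5 (mod 8), (2|45) = -1, and (2|45)^2 = +1. Now have -(1|45).
(1|45) = 1. Collecting the sign factors: -1.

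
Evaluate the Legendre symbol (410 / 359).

(410 / 359)
  = (51 / 359)    [410 ≡ 51 mod 359]
  = -(359 / 51)    [QR: both ≡ 3 mod 4, sign flips]
  = -(2 / 51)    [359 ≡ 2 mod 51]
  = (1 / 51)    [51 ≡ 3 mod 8 ⇒ (2 / 51) = -1]
  = 1    [(1 / 51) = 1]

1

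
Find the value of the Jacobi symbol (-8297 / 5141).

(-8297 / 5141)
  = (8297 / 5141)    [5141 ≡ 1 mod 4 ⇒ (-1 / 5141) = +1]
  = (3156 / 5141)    [8297 ≡ 3156 mod 5141]
  = (789 / 5141)    [5141 ≡ 5 mod 8 ⇒ (2 / 5141)^2 = +1]
  = (5141 / 789)    [QR: 789 ≡ 1 mod 4, sign kept]
  = (407 / 789)    [5141 ≡ 407 mod 789]
  = (789 / 407)    [QR: 789 ≡ 1 mod 4, sign kept]
  = (382 / 407)    [789 ≡ 382 mod 407]
  = (191 / 407)    [407 ≡ 7 mod 8 ⇒ (2 / 407) = +1]
  = -(407 / 191)    [QR: both ≡ 3 mod 4, sign flips]
  = -(25 / 191)    [407 ≡ 25 mod 191]
  = -(191 / 25)    [QR: 25 ≡ 1 mod 4, sign kept]
  = -(16 / 25)    [191 ≡ 16 mod 25]
  = -(1 / 25)    [25 ≡ 1 mod 8 ⇒ (2 / 25)^4 = +1]
  = -1    [(1 / 25) = 1]

-1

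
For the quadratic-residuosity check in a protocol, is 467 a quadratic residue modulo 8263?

(467|8263)
  = -(8263|467)    [QR: both ≡ 3 mod 4, sign flips]
  = -(324|467)    [8263 ≡ 324 mod 467]
  = -(81|467)    [467 ≡ 3 mod 8 ⇒ (2|467)^2 = +1]
  = -(467|81)    [QR: 81 ≡ 1 mod 4, sign kept]
  = -(62|81)    [467 ≡ 62 mod 81]
  = -(31|81)    [81 ≡ 1 mod 8 ⇒ (2|81) = +1]
  = -(81|31)    [QR: 81 ≡ 1 mod 4, sign kept]
  = -(19|31)    [81 ≡ 19 mod 31]
  = (31|19)    [QR: both ≡ 3 mod 4, sign flips]
  = (12|19)    [31 ≡ 12 mod 19]
  = (3|19)    [19 ≡ 3 mod 8 ⇒ (2|19)^2 = +1]
  = -(19|3)    [QR: both ≡ 3 mod 4, sign flips]
  = -(1|3)    [19 ≡ 1 mod 3]
  = -1    [(1|3) = 1]
(467|8263) = -1, and 8263 is prime, so 467 is not a quadratic residue mod 8263.

no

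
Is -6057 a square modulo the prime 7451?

Pull out -1: (-6057/7451) = (-1/7451)·(6057/7451). Since 7451 ≡ 3 (mod 4), (-1/7451) = -1. Now have -(6057/7451).
6057 ≡ 1 (mod 4), so quadratic reciprocity gives (6057/7451) = (7451/6057). Reduce: 7451 ≡ 1394 (mod 6057). Now have -(1394/6057).
Factor out 2: 1394 = 2·697. Since 6057 ≡ 1 (mod 8), (2/6057) = +1. Now have -(697/6057).
697 ≡ 1 (mod 4), so quadratic reciprocity gives (697/6057) = (6057/697). Reduce: 6057 ≡ 481 (mod 697). Now have -(481/697).
481 ≡ 1 (mod 4), so quadratic reciprocity gives (481/697) = (697/481). Reduce: 697 ≡ 216 (mod 481). Now have -(216/481).
Factor out 2: 216 = 2^3·27. Since 481 ≡ 1 (mod 8), (2/481) = +1, and (2/481)^3 = +1. Now have -(27/481).
481 ≡ 1 (mod 4), so quadratic reciprocity gives (27/481) = (481/27). Reduce: 481 ≡ 22 (mod 27). Now have -(22/27).
Factor out 2: 22 = 2·11. Since 27 ≡ 3 (mod 8), (2/27) = -1. Now have (11/27).
Both 11 ≡ 3 and 27 ≡ 3 (mod 4), so reciprocity gives (11/27) = -(27/11). Reduce: 27 ≡ 5 (mod 11). Now have -(5/11).
5 ≡ 1 (mod 4), so quadratic reciprocity gives (5/11) = (11/5). Reduce: 11 ≡ 1 (mod 5). Now have -(1/5).
(1/5) = 1. Collecting the sign factors: -1.
(-6057/7451) = -1, and 7451 is prime, so -6057 is not a quadratic residue mod 7451.

no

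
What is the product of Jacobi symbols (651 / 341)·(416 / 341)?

By multiplicativity, (651·416 / 341) = (651 / 341)·(416 / 341).
First factor (651 / 341):
Reduce the numerator: 651 ≡ 310 (mod 341), so (651 / 341) = (310 / 341).
Factor out 2: 310 = 2·155. Since 341 ≡ 5 (mod 8), (2 / 341) = -1. Now have -(155 / 341).
341 ≡ 1 (mod 4), so quadratic reciprocity gives (155 / 341) = (341 / 155). Reduce: 341 ≡ 31 (mod 155). Now have -(31 / 155).
Both 31 ≡ 3 and 155 ≡ 3 (mod 4), so reciprocity gives (31 / 155) = -(155 / 31). Reduce: 155 ≡ 0 (mod 31). Now have (0 / 31).
The numerator is now 0 with denominator 31 > 1: the symbol is 0.
Second factor (416 / 341):
Reduce the numerator: 416 ≡ 75 (mod 341), so (416 / 341) = (75 / 341).
341 ≡ 1 (mod 4), so quadratic reciprocity gives (75 / 341) = (341 / 75). Reduce: 341 ≡ 41 (mod 75). Now have (41 / 75).
41 ≡ 1 (mod 4), so quadratic reciprocity gives (41 / 75) = (75 / 41). Reduce: 75 ≡ 34 (mod 41). Now have (34 / 41).
Factor out 2: 34 = 2·17. Since 41 ≡ 1 (mod 8), (2 / 41) = +1. Now have (17 / 41).
17 ≡ 1 (mod 4), so quadratic reciprocity gives (17 / 41) = (41 / 17). Reduce: 41 ≡ 7 (mod 17). Now have (7 / 17).
17 ≡ 1 (mod 4), so quadratic reciprocity gives (7 / 17) = (17 / 7). Reduce: 17 ≡ 3 (mod 7). Now have (3 / 7).
Both 3 ≡ 3 and 7 ≡ 3 (mod 4), so reciprocity gives (3 / 7) = -(7 / 3). Reduce: 7 ≡ 1 (mod 3). Now have -(1 / 3).
(1 / 3) = 1. Collecting the sign factors: -1.
Product: (0)·(-1) = 0.

0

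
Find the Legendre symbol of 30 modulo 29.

(30 / 29)
  = (1 / 29)    [30 ≡ 1 mod 29]
  = 1    [(1 / 29) = 1]

1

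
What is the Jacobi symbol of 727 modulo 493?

-1

(727/493)
  = (234/493)    [727 ≡ 234 mod 493]
  = -(117/493)    [493 ≡ 5 mod 8 ⇒ (2/493) = -1]
  = -(493/117)    [QR: 117 ≡ 1 mod 4, sign kept]
  = -(25/117)    [493 ≡ 25 mod 117]
  = -(117/25)    [QR: 25 ≡ 1 mod 4, sign kept]
  = -(17/25)    [117 ≡ 17 mod 25]
  = -(25/17)    [QR: 17 ≡ 1 mod 4, sign kept]
  = -(8/17)    [25 ≡ 8 mod 17]
  = -(1/17)    [17 ≡ 1 mod 8 ⇒ (2/17)^3 = +1]
  = -1    [(1/17) = 1]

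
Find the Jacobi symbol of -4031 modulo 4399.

-1

(-4031/4399)
  = -(4031/4399)    [4399 ≡ 3 mod 4 ⇒ (-1/4399) = -1]
  = (4399/4031)    [QR: both ≡ 3 mod 4, sign flips]
  = (368/4031)    [4399 ≡ 368 mod 4031]
  = (23/4031)    [4031 ≡ 7 mod 8 ⇒ (2/4031)^4 = +1]
  = -(4031/23)    [QR: both ≡ 3 mod 4, sign flips]
  = -(6/23)    [4031 ≡ 6 mod 23]
  = -(3/23)    [23 ≡ 7 mod 8 ⇒ (2/23) = +1]
  = (23/3)    [QR: both ≡ 3 mod 4, sign flips]
  = (2/3)    [23 ≡ 2 mod 3]
  = -(1/3)    [3 ≡ 3 mod 8 ⇒ (2/3) = -1]
  = -1    [(1/3) = 1]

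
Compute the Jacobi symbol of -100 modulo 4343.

-1

(-100/4343)
  = -(100/4343)    [4343 ≡ 3 mod 4 ⇒ (-1/4343) = -1]
  = -(25/4343)    [4343 ≡ 7 mod 8 ⇒ (2/4343)^2 = +1]
  = -(4343/25)    [QR: 25 ≡ 1 mod 4, sign kept]
  = -(18/25)    [4343 ≡ 18 mod 25]
  = -(9/25)    [25 ≡ 1 mod 8 ⇒ (2/25) = +1]
  = -(25/9)    [QR: 9 ≡ 1 mod 4, sign kept]
  = -(7/9)    [25 ≡ 7 mod 9]
  = -(9/7)    [QR: 9 ≡ 1 mod 4, sign kept]
  = -(2/7)    [9 ≡ 2 mod 7]
  = -(1/7)    [7 ≡ 7 mod 8 ⇒ (2/7) = +1]
  = -1    [(1/7) = 1]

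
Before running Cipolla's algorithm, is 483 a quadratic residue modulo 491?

yes

Both 483 ≡ 3 and 491 ≡ 3 (mod 4), so reciprocity gives (483|491) = -(491|483). Reduce: 491 ≡ 8 (mod 483). Now have -(8|483).
Factor out 2: 8 = 2^3. Since 483 ≡ 3 (mod 8), (2|483) = -1, and (2|483)^3 = -1. Now have (1|483).
(1|483) = 1. Collecting the sign factors: 1.
The Legendre symbol is 1, so x^2 ≡ 483 (mod 491) has solution.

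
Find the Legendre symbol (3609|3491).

(3609|3491)
  = (118|3491)    [3609 ≡ 118 mod 3491]
  = -(59|3491)    [3491 ≡ 3 mod 8 ⇒ (2|3491) = -1]
  = (3491|59)    [QR: both ≡ 3 mod 4, sign flips]
  = (10|59)    [3491 ≡ 10 mod 59]
  = -(5|59)    [59 ≡ 3 mod 8 ⇒ (2|59) = -1]
  = -(59|5)    [QR: 5 ≡ 1 mod 4, sign kept]
  = -(4|5)    [59 ≡ 4 mod 5]
  = -(1|5)    [5 ≡ 5 mod 8 ⇒ (2|5)^2 = +1]
  = -1    [(1|5) = 1]

-1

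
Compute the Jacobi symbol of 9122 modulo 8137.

-1

Reduce the numerator: 9122 ≡ 985 (mod 8137), so (9122/8137) = (985/8137).
985 ≡ 1 (mod 4), so quadratic reciprocity gives (985/8137) = (8137/985). Reduce: 8137 ≡ 257 (mod 985). Now have (257/985).
257 ≡ 1 (mod 4), so quadratic reciprocity gives (257/985) = (985/257). Reduce: 985 ≡ 214 (mod 257). Now have (214/257).
Factor out 2: 214 = 2·107. Since 257 ≡ 1 (mod 8), (2/257) = +1. Now have (107/257).
257 ≡ 1 (mod 4), so quadratic reciprocity gives (107/257) = (257/107). Reduce: 257 ≡ 43 (mod 107). Now have (43/107).
Both 43 ≡ 3 and 107 ≡ 3 (mod 4), so reciprocity gives (43/107) = -(107/43). Reduce: 107 ≡ 21 (mod 43). Now have -(21/43).
21 ≡ 1 (mod 4), so quadratic reciprocity gives (21/43) = (43/21). Reduce: 43 ≡ 1 (mod 21). Now have -(1/21).
(1/21) = 1. Collecting the sign factors: -1.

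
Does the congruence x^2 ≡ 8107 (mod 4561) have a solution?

no

Reduce the numerator: 8107 ≡ 3546 (mod 4561), so (8107/4561) = (3546/4561).
Factor out 2: 3546 = 2·1773. Since 4561 ≡ 1 (mod 8), (2/4561) = +1. Now have (1773/4561).
1773 ≡ 1 (mod 4), so quadratic reciprocity gives (1773/4561) = (4561/1773). Reduce: 4561 ≡ 1015 (mod 1773). Now have (1015/1773).
1773 ≡ 1 (mod 4), so quadratic reciprocity gives (1015/1773) = (1773/1015). Reduce: 1773 ≡ 758 (mod 1015). Now have (758/1015).
Factor out 2: 758 = 2·379. Since 1015 ≡ 7 (mod 8), (2/1015) = +1. Now have (379/1015).
Both 379 ≡ 3 and 1015 ≡ 3 (mod 4), so reciprocity gives (379/1015) = -(1015/379). Reduce: 1015 ≡ 257 (mod 379). Now have -(257/379).
257 ≡ 1 (mod 4), so quadratic reciprocity gives (257/379) = (379/257). Reduce: 379 ≡ 122 (mod 257). Now have -(122/257).
Factor out 2: 122 = 2·61. Since 257 ≡ 1 (mod 8), (2/257) = +1. Now have -(61/257).
61 ≡ 1 (mod 4), so quadratic reciprocity gives (61/257) = (257/61). Reduce: 257 ≡ 13 (mod 61). Now have -(13/61).
13 ≡ 1 (mod 4), so quadratic reciprocity gives (13/61) = (61/13). Reduce: 61 ≡ 9 (mod 13). Now have -(9/13).
9 ≡ 1 (mod 4), so quadratic reciprocity gives (9/13) = (13/9). Reduce: 13 ≡ 4 (mod 9). Now have -(4/9).
Factor out 2: 4 = 2^2. Since 9 ≡ 1 (mod 8), (2/9) = +1, and (2/9)^2 = +1. Now have -(1/9).
(1/9) = 1. Collecting the sign factors: -1.
The Legendre symbol is -1, so x^2 ≡ 8107 (mod 4561) has no solution.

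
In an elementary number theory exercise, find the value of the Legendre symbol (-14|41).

-1

Reduce the numerator: -14 ≡ 27 (mod 41), so (-14|41) = (27|41).
41 ≡ 1 (mod 4), so quadratic reciprocity gives (27|41) = (41|27). Reduce: 41 ≡ 14 (mod 27). Now have (14|27).
Factor out 2: 14 = 2·7. Since 27 ≡ 3 (mod 8), (2|27) = -1. Now have -(7|27).
Both 7 ≡ 3 and 27 ≡ 3 (mod 4), so reciprocity gives (7|27) = -(27|7). Reduce: 27 ≡ 6 (mod 7). Now have (6|7).
Factor out 2: 6 = 2·3. Since 7 ≡ 7 (mod 8), (2|7) = +1. Now have (3|7).
Both 3 ≡ 3 and 7 ≡ 3 (mod 4), so reciprocity gives (3|7) = -(7|3). Reduce: 7 ≡ 1 (mod 3). Now have -(1|3).
(1|3) = 1. Collecting the sign factors: -1.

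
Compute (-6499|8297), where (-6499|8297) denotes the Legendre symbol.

(-6499|8297)
  = (1798|8297)    [-6499 ≡ 1798 mod 8297]
  = (899|8297)    [8297 ≡ 1 mod 8 ⇒ (2|8297) = +1]
  = (8297|899)    [QR: 8297 ≡ 1 mod 4, sign kept]
  = (206|899)    [8297 ≡ 206 mod 899]
  = -(103|899)    [899 ≡ 3 mod 8 ⇒ (2|899) = -1]
  = (899|103)    [QR: both ≡ 3 mod 4, sign flips]
  = (75|103)    [899 ≡ 75 mod 103]
  = -(103|75)    [QR: both ≡ 3 mod 4, sign flips]
  = -(28|75)    [103 ≡ 28 mod 75]
  = -(7|75)    [75 ≡ 3 mod 8 ⇒ (2|75)^2 = +1]
  = (75|7)    [QR: both ≡ 3 mod 4, sign flips]
  = (5|7)    [75 ≡ 5 mod 7]
  = (7|5)    [QR: 5 ≡ 1 mod 4, sign kept]
  = (2|5)    [7 ≡ 2 mod 5]
  = -(1|5)    [5 ≡ 5 mod 8 ⇒ (2|5) = -1]
  = -1    [(1|5) = 1]

-1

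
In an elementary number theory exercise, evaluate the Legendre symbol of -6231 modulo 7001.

1

(-6231/7001)
  = (770/7001)    [-6231 ≡ 770 mod 7001]
  = (385/7001)    [7001 ≡ 1 mod 8 ⇒ (2/7001) = +1]
  = (7001/385)    [QR: 385 ≡ 1 mod 4, sign kept]
  = (71/385)    [7001 ≡ 71 mod 385]
  = (385/71)    [QR: 385 ≡ 1 mod 4, sign kept]
  = (30/71)    [385 ≡ 30 mod 71]
  = (15/71)    [71 ≡ 7 mod 8 ⇒ (2/71) = +1]
  = -(71/15)    [QR: both ≡ 3 mod 4, sign flips]
  = -(11/15)    [71 ≡ 11 mod 15]
  = (15/11)    [QR: both ≡ 3 mod 4, sign flips]
  = (4/11)    [15 ≡ 4 mod 11]
  = (1/11)    [11 ≡ 3 mod 8 ⇒ (2/11)^2 = +1]
  = 1    [(1/11) = 1]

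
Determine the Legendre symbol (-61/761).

-1

(-61/761)
  = (700/761)    [-61 ≡ 700 mod 761]
  = (175/761)    [761 ≡ 1 mod 8 ⇒ (2/761)^2 = +1]
  = (761/175)    [QR: 761 ≡ 1 mod 4, sign kept]
  = (61/175)    [761 ≡ 61 mod 175]
  = (175/61)    [QR: 61 ≡ 1 mod 4, sign kept]
  = (53/61)    [175 ≡ 53 mod 61]
  = (61/53)    [QR: 53 ≡ 1 mod 4, sign kept]
  = (8/53)    [61 ≡ 8 mod 53]
  = -(1/53)    [53 ≡ 5 mod 8 ⇒ (2/53)^3 = -1]
  = -1    [(1/53) = 1]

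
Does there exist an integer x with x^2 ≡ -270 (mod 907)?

(-270/907)
  = -(270/907)    [907 ≡ 3 mod 4 ⇒ (-1/907) = -1]
  = (135/907)    [907 ≡ 3 mod 8 ⇒ (2/907) = -1]
  = -(907/135)    [QR: both ≡ 3 mod 4, sign flips]
  = -(97/135)    [907 ≡ 97 mod 135]
  = -(135/97)    [QR: 97 ≡ 1 mod 4, sign kept]
  = -(38/97)    [135 ≡ 38 mod 97]
  = -(19/97)    [97 ≡ 1 mod 8 ⇒ (2/97) = +1]
  = -(97/19)    [QR: 97 ≡ 1 mod 4, sign kept]
  = -(2/19)    [97 ≡ 2 mod 19]
  = (1/19)    [19 ≡ 3 mod 8 ⇒ (2/19) = -1]
  = 1    [(1/19) = 1]
(-270/907) = 1, and 907 is prime, so -270 is a quadratic residue mod 907.

yes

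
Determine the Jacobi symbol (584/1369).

Factor out 2: 584 = 2^3·73. Since 1369 ≡ 1 (mod 8), (2/1369) = +1, and (2/1369)^3 = +1. Now have (73/1369).
73 ≡ 1 (mod 4), so quadratic reciprocity gives (73/1369) = (1369/73). Reduce: 1369 ≡ 55 (mod 73). Now have (55/73).
73 ≡ 1 (mod 4), so quadratic reciprocity gives (55/73) = (73/55). Reduce: 73 ≡ 18 (mod 55). Now have (18/55).
Factor out 2: 18 = 2·9. Since 55 ≡ 7 (mod 8), (2/55) = +1. Now have (9/55).
9 ≡ 1 (mod 4), so quadratic reciprocity gives (9/55) = (55/9). Reduce: 55 ≡ 1 (mod 9). Now have (1/9).
(1/9) = 1. Collecting the sign factors: 1.

1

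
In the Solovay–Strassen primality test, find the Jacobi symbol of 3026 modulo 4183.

0

Factor out 2: 3026 = 2·1513. Since 4183 ≡ 7 (mod 8), (2 / 4183) = +1. Now have (1513 / 4183).
1513 ≡ 1 (mod 4), so quadratic reciprocity gives (1513 / 4183) = (4183 / 1513). Reduce: 4183 ≡ 1157 (mod 1513). Now have (1157 / 1513).
1157 ≡ 1 (mod 4), so quadratic reciprocity gives (1157 / 1513) = (1513 / 1157). Reduce: 1513 ≡ 356 (mod 1157). Now have (356 / 1157).
Factor out 2: 356 = 2^2·89. Since 1157 ≡ 5 (mod 8), (2 / 1157) = -1, and (2 / 1157)^2 = +1. Now have (89 / 1157).
89 ≡ 1 (mod 4), so quadratic reciprocity gives (89 / 1157) = (1157 / 89). Reduce: 1157 ≡ 0 (mod 89). Now have (0 / 89).
The numerator is now 0 with denominator 89 > 1: the symbol is 0.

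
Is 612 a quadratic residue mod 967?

yes

(612/967)
  = (153/967)    [967 ≡ 7 mod 8 ⇒ (2/967)^2 = +1]
  = (967/153)    [QR: 153 ≡ 1 mod 4, sign kept]
  = (49/153)    [967 ≡ 49 mod 153]
  = (153/49)    [QR: 49 ≡ 1 mod 4, sign kept]
  = (6/49)    [153 ≡ 6 mod 49]
  = (3/49)    [49 ≡ 1 mod 8 ⇒ (2/49) = +1]
  = (49/3)    [QR: 49 ≡ 1 mod 4, sign kept]
  = (1/3)    [49 ≡ 1 mod 3]
  = 1    [(1/3) = 1]
The Legendre symbol is 1, so x^2 ≡ 612 (mod 967) has solution.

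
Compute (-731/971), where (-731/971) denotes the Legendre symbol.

1

(-731/971)
  = -(731/971)    [971 ≡ 3 mod 4 ⇒ (-1/971) = -1]
  = (971/731)    [QR: both ≡ 3 mod 4, sign flips]
  = (240/731)    [971 ≡ 240 mod 731]
  = (15/731)    [731 ≡ 3 mod 8 ⇒ (2/731)^4 = +1]
  = -(731/15)    [QR: both ≡ 3 mod 4, sign flips]
  = -(11/15)    [731 ≡ 11 mod 15]
  = (15/11)    [QR: both ≡ 3 mod 4, sign flips]
  = (4/11)    [15 ≡ 4 mod 11]
  = (1/11)    [11 ≡ 3 mod 8 ⇒ (2/11)^2 = +1]
  = 1    [(1/11) = 1]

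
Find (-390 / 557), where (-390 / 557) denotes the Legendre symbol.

(-390 / 557)
  = (390 / 557)    [557 ≡ 1 mod 4 ⇒ (-1 / 557) = +1]
  = -(195 / 557)    [557 ≡ 5 mod 8 ⇒ (2 / 557) = -1]
  = -(557 / 195)    [QR: 557 ≡ 1 mod 4, sign kept]
  = -(167 / 195)    [557 ≡ 167 mod 195]
  = (195 / 167)    [QR: both ≡ 3 mod 4, sign flips]
  = (28 / 167)    [195 ≡ 28 mod 167]
  = (7 / 167)    [167 ≡ 7 mod 8 ⇒ (2 / 167)^2 = +1]
  = -(167 / 7)    [QR: both ≡ 3 mod 4, sign flips]
  = -(6 / 7)    [167 ≡ 6 mod 7]
  = -(3 / 7)    [7 ≡ 7 mod 8 ⇒ (2 / 7) = +1]
  = (7 / 3)    [QR: both ≡ 3 mod 4, sign flips]
  = (1 / 3)    [7 ≡ 1 mod 3]
  = 1    [(1 / 3) = 1]

1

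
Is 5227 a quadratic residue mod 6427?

Both 5227 ≡ 3 and 6427 ≡ 3 (mod 4), so reciprocity gives (5227/6427) = -(6427/5227). Reduce: 6427 ≡ 1200 (mod 5227). Now have -(1200/5227).
Factor out 2: 1200 = 2^4·75. Since 5227 ≡ 3 (mod 8), (2/5227) = -1, and (2/5227)^4 = +1. Now have -(75/5227).
Both 75 ≡ 3 and 5227 ≡ 3 (mod 4), so reciprocity gives (75/5227) = -(5227/75). Reduce: 5227 ≡ 52 (mod 75). Now have (52/75).
Factor out 2: 52 = 2^2·13. Since 75 ≡ 3 (mod 8), (2/75) = -1, and (2/75)^2 = +1. Now have (13/75).
13 ≡ 1 (mod 4), so quadratic reciprocity gives (13/75) = (75/13). Reduce: 75 ≡ 10 (mod 13). Now have (10/13).
Factor out 2: 10 = 2·5. Since 13 ≡ 5 (mod 8), (2/13) = -1. Now have -(5/13).
5 ≡ 1 (mod 4), so quadratic reciprocity gives (5/13) = (13/5). Reduce: 13 ≡ 3 (mod 5). Now have -(3/5).
5 ≡ 1 (mod 4), so quadratic reciprocity gives (3/5) = (5/3). Reduce: 5 ≡ 2 (mod 3). Now have -(2/3).
Factor out 2: 2 = 2. Since 3 ≡ 3 (mod 8), (2/3) = -1. Now have (1/3).
(1/3) = 1. Collecting the sign factors: 1.
(5227/6427) = 1, and 6427 is prime, so 5227 is a quadratic residue mod 6427.

yes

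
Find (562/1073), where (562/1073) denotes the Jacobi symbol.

-1

(562/1073)
  = (281/1073)    [1073 ≡ 1 mod 8 ⇒ (2/1073) = +1]
  = (1073/281)    [QR: 281 ≡ 1 mod 4, sign kept]
  = (230/281)    [1073 ≡ 230 mod 281]
  = (115/281)    [281 ≡ 1 mod 8 ⇒ (2/281) = +1]
  = (281/115)    [QR: 281 ≡ 1 mod 4, sign kept]
  = (51/115)    [281 ≡ 51 mod 115]
  = -(115/51)    [QR: both ≡ 3 mod 4, sign flips]
  = -(13/51)    [115 ≡ 13 mod 51]
  = -(51/13)    [QR: 13 ≡ 1 mod 4, sign kept]
  = -(12/13)    [51 ≡ 12 mod 13]
  = -(3/13)    [13 ≡ 5 mod 8 ⇒ (2/13)^2 = +1]
  = -(13/3)    [QR: 13 ≡ 1 mod 4, sign kept]
  = -(1/3)    [13 ≡ 1 mod 3]
  = -1    [(1/3) = 1]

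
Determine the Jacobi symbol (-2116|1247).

(-2116|1247)
  = -(2116|1247)    [1247 ≡ 3 mod 4 ⇒ (-1|1247) = -1]
  = -(869|1247)    [2116 ≡ 869 mod 1247]
  = -(1247|869)    [QR: 869 ≡ 1 mod 4, sign kept]
  = -(378|869)    [1247 ≡ 378 mod 869]
  = (189|869)    [869 ≡ 5 mod 8 ⇒ (2|869) = -1]
  = (869|189)    [QR: 189 ≡ 1 mod 4, sign kept]
  = (113|189)    [869 ≡ 113 mod 189]
  = (189|113)    [QR: 113 ≡ 1 mod 4, sign kept]
  = (76|113)    [189 ≡ 76 mod 113]
  = (19|113)    [113 ≡ 1 mod 8 ⇒ (2|113)^2 = +1]
  = (113|19)    [QR: 113 ≡ 1 mod 4, sign kept]
  = (18|19)    [113 ≡ 18 mod 19]
  = -(9|19)    [19 ≡ 3 mod 8 ⇒ (2|19) = -1]
  = -(19|9)    [QR: 9 ≡ 1 mod 4, sign kept]
  = -(1|9)    [19 ≡ 1 mod 9]
  = -1    [(1|9) = 1]

-1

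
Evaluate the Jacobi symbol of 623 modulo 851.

Both 623 ≡ 3 and 851 ≡ 3 (mod 4), so reciprocity gives (623/851) = -(851/623). Reduce: 851 ≡ 228 (mod 623). Now have -(228/623).
Factor out 2: 228 = 2^2·57. Since 623 ≡ 7 (mod 8), (2/623) = +1, and (2/623)^2 = +1. Now have -(57/623).
57 ≡ 1 (mod 4), so quadratic reciprocity gives (57/623) = (623/57). Reduce: 623 ≡ 53 (mod 57). Now have -(53/57).
53 ≡ 1 (mod 4), so quadratic reciprocity gives (53/57) = (57/53). Reduce: 57 ≡ 4 (mod 53). Now have -(4/53).
Factor out 2: 4 = 2^2. Since 53 ≡ 5 (mod 8), (2/53) = -1, and (2/53)^2 = +1. Now have -(1/53).
(1/53) = 1. Collecting the sign factors: -1.

-1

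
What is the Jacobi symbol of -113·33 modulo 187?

By multiplicativity, (-113·33 / 187) = (-113 / 187)·(33 / 187).
First factor (-113 / 187):
Reduce the numerator: -113 ≡ 74 (mod 187), so (-113 / 187) = (74 / 187).
Factor out 2: 74 = 2·37. Since 187 ≡ 3 (mod 8), (2 / 187) = -1. Now have -(37 / 187).
37 ≡ 1 (mod 4), so quadratic reciprocity gives (37 / 187) = (187 / 37). Reduce: 187 ≡ 2 (mod 37). Now have -(2 / 37).
Factor out 2: 2 = 2. Since 37 ≡ 5 (mod 8), (2 / 37) = -1. Now have (1 / 37).
(1 / 37) = 1. Collecting the sign factors: 1.
Second factor (33 / 187):
33 ≡ 1 (mod 4), so quadratic reciprocity gives (33 / 187) = (187 / 33). Reduce: 187 ≡ 22 (mod 33). Now have (22 / 33).
Factor out 2: 22 = 2·11. Since 33 ≡ 1 (mod 8), (2 / 33) = +1. Now have (11 / 33).
33 ≡ 1 (mod 4), so quadratic reciprocity gives (11 / 33) = (33 / 11). Reduce: 33 ≡ 0 (mod 11). Now have (0 / 11).
The numerator is now 0 with denominator 11 > 1: the symbol is 0.
Product: (1)·(0) = 0.

0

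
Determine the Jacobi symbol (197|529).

1

197 ≡ 1 (mod 4), so quadratic reciprocity gives (197|529) = (529|197). Reduce: 529 ≡ 135 (mod 197). Now have (135|197).
197 ≡ 1 (mod 4), so quadratic reciprocity gives (135|197) = (197|135). Reduce: 197 ≡ 62 (mod 135). Now have (62|135).
Factor out 2: 62 = 2·31. Since 135 ≡ 7 (mod 8), (2|135) = +1. Now have (31|135).
Both 31 ≡ 3 and 135 ≡ 3 (mod 4), so reciprocity gives (31|135) = -(135|31). Reduce: 135 ≡ 11 (mod 31). Now have -(11|31).
Both 11 ≡ 3 and 31 ≡ 3 (mod 4), so reciprocity gives (11|31) = -(31|11). Reduce: 31 ≡ 9 (mod 11). Now have (9|11).
9 ≡ 1 (mod 4), so quadratic reciprocity gives (9|11) = (11|9). Reduce: 11 ≡ 2 (mod 9). Now have (2|9).
Factor out 2: 2 = 2. Since 9 ≡ 1 (mod 8), (2|9) = +1. Now have (1|9).
(1|9) = 1. Collecting the sign factors: 1.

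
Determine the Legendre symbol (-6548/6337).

-1

(-6548/6337)
  = (6548/6337)    [6337 ≡ 1 mod 4 ⇒ (-1/6337) = +1]
  = (211/6337)    [6548 ≡ 211 mod 6337]
  = (6337/211)    [QR: 6337 ≡ 1 mod 4, sign kept]
  = (7/211)    [6337 ≡ 7 mod 211]
  = -(211/7)    [QR: both ≡ 3 mod 4, sign flips]
  = -(1/7)    [211 ≡ 1 mod 7]
  = -1    [(1/7) = 1]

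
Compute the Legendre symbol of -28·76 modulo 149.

1

By multiplicativity, (-28·76|149) = (-28|149)·(76|149).
First factor (-28|149):
(-28|149)
  = (28|149)    [149 ≡ 1 mod 4 ⇒ (-1|149) = +1]
  = (7|149)    [149 ≡ 5 mod 8 ⇒ (2|149)^2 = +1]
  = (149|7)    [QR: 149 ≡ 1 mod 4, sign kept]
  = (2|7)    [149 ≡ 2 mod 7]
  = (1|7)    [7 ≡ 7 mod 8 ⇒ (2|7) = +1]
  = 1    [(1|7) = 1]
Second factor (76|149):
(76|149)
  = (19|149)    [149 ≡ 5 mod 8 ⇒ (2|149)^2 = +1]
  = (149|19)    [QR: 149 ≡ 1 mod 4, sign kept]
  = (16|19)    [149 ≡ 16 mod 19]
  = (1|19)    [19 ≡ 3 mod 8 ⇒ (2|19)^4 = +1]
  = 1    [(1|19) = 1]
Product: (1)·(1) = 1.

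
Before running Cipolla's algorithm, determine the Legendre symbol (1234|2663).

(1234|2663)
  = (617|2663)    [2663 ≡ 7 mod 8 ⇒ (2|2663) = +1]
  = (2663|617)    [QR: 617 ≡ 1 mod 4, sign kept]
  = (195|617)    [2663 ≡ 195 mod 617]
  = (617|195)    [QR: 617 ≡ 1 mod 4, sign kept]
  = (32|195)    [617 ≡ 32 mod 195]
  = -(1|195)    [195 ≡ 3 mod 8 ⇒ (2|195)^5 = -1]
  = -1    [(1|195) = 1]

-1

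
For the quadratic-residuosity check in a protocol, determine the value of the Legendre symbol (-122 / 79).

Pull out -1: (-122 / 79) = (-1 / 79)·(122 / 79). Since 79 ≡ 3 (mod 4), (-1 / 79) = -1. Now have -(122 / 79).
Reduce the numerator: 122 ≡ 43 (mod 79), so (122 / 79) = (43 / 79).
Both 43 ≡ 3 and 79 ≡ 3 (mod 4), so reciprocity gives (43 / 79) = -(79 / 43). Reduce: 79 ≡ 36 (mod 43). Now have (36 / 43).
Factor out 2: 36 = 2^2·9. Since 43 ≡ 3 (mod 8), (2 / 43) = -1, and (2 / 43)^2 = +1. Now have (9 / 43).
9 ≡ 1 (mod 4), so quadratic reciprocity gives (9 / 43) = (43 / 9). Reduce: 43 ≡ 7 (mod 9). Now have (7 / 9).
9 ≡ 1 (mod 4), so quadratic reciprocity gives (7 / 9) = (9 / 7). Reduce: 9 ≡ 2 (mod 7). Now have (2 / 7).
Factor out 2: 2 = 2. Since 7 ≡ 7 (mod 8), (2 / 7) = +1. Now have (1 / 7).
(1 / 7) = 1. Collecting the sign factors: 1.

1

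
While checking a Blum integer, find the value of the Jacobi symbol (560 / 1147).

(560 / 1147)
  = (35 / 1147)    [1147 ≡ 3 mod 8 ⇒ (2 / 1147)^4 = +1]
  = -(1147 / 35)    [QR: both ≡ 3 mod 4, sign flips]
  = -(27 / 35)    [1147 ≡ 27 mod 35]
  = (35 / 27)    [QR: both ≡ 3 mod 4, sign flips]
  = (8 / 27)    [35 ≡ 8 mod 27]
  = -(1 / 27)    [27 ≡ 3 mod 8 ⇒ (2 / 27)^3 = -1]
  = -1    [(1 / 27) = 1]

-1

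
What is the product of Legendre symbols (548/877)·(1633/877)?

-1

By multiplicativity, (548·1633/877) = (548/877)·(1633/877).
First factor (548/877):
(548/877)
  = (137/877)    [877 ≡ 5 mod 8 ⇒ (2/877)^2 = +1]
  = (877/137)    [QR: 137 ≡ 1 mod 4, sign kept]
  = (55/137)    [877 ≡ 55 mod 137]
  = (137/55)    [QR: 137 ≡ 1 mod 4, sign kept]
  = (27/55)    [137 ≡ 27 mod 55]
  = -(55/27)    [QR: both ≡ 3 mod 4, sign flips]
  = -(1/27)    [55 ≡ 1 mod 27]
  = -1    [(1/27) = 1]
Second factor (1633/877):
(1633/877)
  = (756/877)    [1633 ≡ 756 mod 877]
  = (189/877)    [877 ≡ 5 mod 8 ⇒ (2/877)^2 = +1]
  = (877/189)    [QR: 189 ≡ 1 mod 4, sign kept]
  = (121/189)    [877 ≡ 121 mod 189]
  = (189/121)    [QR: 121 ≡ 1 mod 4, sign kept]
  = (68/121)    [189 ≡ 68 mod 121]
  = (17/121)    [121 ≡ 1 mod 8 ⇒ (2/121)^2 = +1]
  = (121/17)    [QR: 17 ≡ 1 mod 4, sign kept]
  = (2/17)    [121 ≡ 2 mod 17]
  = (1/17)    [17 ≡ 1 mod 8 ⇒ (2/17) = +1]
  = 1    [(1/17) = 1]
Product: (-1)·(1) = -1.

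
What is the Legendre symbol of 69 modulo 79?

69 ≡ 1 (mod 4), so quadratic reciprocity gives (69 / 79) = (79 / 69). Reduce: 79 ≡ 10 (mod 69). Now have (10 / 69).
Factor out 2: 10 = 2·5. Since 69 ≡ 5 (mod 8), (2 / 69) = -1. Now have -(5 / 69).
5 ≡ 1 (mod 4), so quadratic reciprocity gives (5 / 69) = (69 / 5). Reduce: 69 ≡ 4 (mod 5). Now have -(4 / 5).
Factor out 2: 4 = 2^2. Since 5 ≡ 5 (mod 8), (2 / 5) = -1, and (2 / 5)^2 = +1. Now have -(1 / 5).
(1 / 5) = 1. Collecting the sign factors: -1.

-1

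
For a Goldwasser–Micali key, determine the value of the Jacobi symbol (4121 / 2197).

(4121 / 2197)
  = (1924 / 2197)    [4121 ≡ 1924 mod 2197]
  = (481 / 2197)    [2197 ≡ 5 mod 8 ⇒ (2 / 2197)^2 = +1]
  = (2197 / 481)    [QR: 481 ≡ 1 mod 4, sign kept]
  = (273 / 481)    [2197 ≡ 273 mod 481]
  = (481 / 273)    [QR: 273 ≡ 1 mod 4, sign kept]
  = (208 / 273)    [481 ≡ 208 mod 273]
  = (13 / 273)    [273 ≡ 1 mod 8 ⇒ (2 / 273)^4 = +1]
  = (273 / 13)    [QR: 13 ≡ 1 mod 4, sign kept]
  = (0 / 13)    [273 ≡ 0 mod 13]
  = 0    [numerator 0, gcd > 1]

0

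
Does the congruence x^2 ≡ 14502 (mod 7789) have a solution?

(14502/7789)
  = (6713/7789)    [14502 ≡ 6713 mod 7789]
  = (7789/6713)    [QR: 6713 ≡ 1 mod 4, sign kept]
  = (1076/6713)    [7789 ≡ 1076 mod 6713]
  = (269/6713)    [6713 ≡ 1 mod 8 ⇒ (2/6713)^2 = +1]
  = (6713/269)    [QR: 269 ≡ 1 mod 4, sign kept]
  = (257/269)    [6713 ≡ 257 mod 269]
  = (269/257)    [QR: 257 ≡ 1 mod 4, sign kept]
  = (12/257)    [269 ≡ 12 mod 257]
  = (3/257)    [257 ≡ 1 mod 8 ⇒ (2/257)^2 = +1]
  = (257/3)    [QR: 257 ≡ 1 mod 4, sign kept]
  = (2/3)    [257 ≡ 2 mod 3]
  = -(1/3)    [3 ≡ 3 mod 8 ⇒ (2/3) = -1]
  = -1    [(1/3) = 1]
(14502/7789) = -1, and 7789 is prime, so 14502 is not a quadratic residue mod 7789.

no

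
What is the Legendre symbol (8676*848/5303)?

By multiplicativity, (8676·848/5303) = (8676/5303)·(848/5303).
First factor (8676/5303):
Reduce the numerator: 8676 ≡ 3373 (mod 5303), so (8676/5303) = (3373/5303).
3373 ≡ 1 (mod 4), so quadratic reciprocity gives (3373/5303) = (5303/3373). Reduce: 5303 ≡ 1930 (mod 3373). Now have (1930/3373).
Factor out 2: 1930 = 2·965. Since 3373 ≡ 5 (mod 8), (2/3373) = -1. Now have -(965/3373).
965 ≡ 1 (mod 4), so quadratic reciprocity gives (965/3373) = (3373/965). Reduce: 3373 ≡ 478 (mod 965). Now have -(478/965).
Factor out 2: 478 = 2·239. Since 965 ≡ 5 (mod 8), (2/965) = -1. Now have (239/965).
965 ≡ 1 (mod 4), so quadratic reciprocity gives (239/965) = (965/239). Reduce: 965 ≡ 9 (mod 239). Now have (9/239).
9 ≡ 1 (mod 4), so quadratic reciprocity gives (9/239) = (239/9). Reduce: 239 ≡ 5 (mod 9). Now have (5/9).
5 ≡ 1 (mod 4), so quadratic reciprocity gives (5/9) = (9/5). Reduce: 9 ≡ 4 (mod 5). Now have (4/5).
Factor out 2: 4 = 2^2. Since 5 ≡ 5 (mod 8), (2/5) = -1, and (2/5)^2 = +1. Now have (1/5).
(1/5) = 1. Collecting the sign factors: 1.
Second factor (848/5303):
Factor out 2: 848 = 2^4·53. Since 5303 ≡ 7 (mod 8), (2/5303) = +1, and (2/5303)^4 = +1. Now have (53/5303).
53 ≡ 1 (mod 4), so quadratic reciprocity gives (53/5303) = (5303/53). Reduce: 5303 ≡ 3 (mod 53). Now have (3/53).
53 ≡ 1 (mod 4), so quadratic reciprocity gives (3/53) = (53/3). Reduce: 53 ≡ 2 (mod 3). Now have (2/3).
Factor out 2: 2 = 2. Since 3 ≡ 3 (mod 8), (2/3) = -1. Now have -(1/3).
(1/3) = 1. Collecting the sign factors: -1.
Product: (1)·(-1) = -1.

-1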